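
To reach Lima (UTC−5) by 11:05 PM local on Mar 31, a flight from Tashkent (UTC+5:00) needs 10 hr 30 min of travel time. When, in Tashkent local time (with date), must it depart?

Target arrival in UTC: 11:05 PM + 5:00 = 4:05 AM on Apr 1.
Subtract 10 hours 30 minutes → departure 5:35 PM UTC on Mar 31.
Tashkent is UTC+5:00: 5:35 PM + 5:00 = 10:35 PM on Mar 31.

10:35 PM on Mar 31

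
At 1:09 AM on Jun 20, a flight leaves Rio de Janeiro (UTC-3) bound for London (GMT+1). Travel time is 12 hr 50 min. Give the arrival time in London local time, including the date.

Convert departure to UTC: 1:09 AM + 3:00 = 4:09 AM UTC on Jun 20.
Add 12 hours and 50 minutes travel time → 4:59 PM UTC.
London is UTC+1:00, so local arrival = 4:59 PM + 1:00 = 5:59 PM on Jun 20.

5:59 PM on Jun 20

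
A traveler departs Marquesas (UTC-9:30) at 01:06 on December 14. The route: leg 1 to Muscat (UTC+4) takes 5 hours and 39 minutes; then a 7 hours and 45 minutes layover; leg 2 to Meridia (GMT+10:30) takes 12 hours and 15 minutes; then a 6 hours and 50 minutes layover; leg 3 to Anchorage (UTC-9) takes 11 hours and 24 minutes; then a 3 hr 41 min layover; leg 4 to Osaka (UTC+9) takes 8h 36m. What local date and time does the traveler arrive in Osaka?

Convert departure to UTC: 01:06 + 9:30 = 10:36 UTC on Dec 14.
Add 5 hours and 39 minutes leg 1 → 16:15 UTC.
Add 7 hours and 45 minutes layover in Muscat → 00:00 UTC (Dec 15).
Add 12 hours 15 minutes leg 2 → 12:15 UTC.
Add 6 hours 50 minutes layover in Meridia → 19:05 UTC.
Add 11 hours and 24 minutes leg 3 → 06:29 UTC (Dec 16).
Add 3 hours and 41 minutes layover in Anchorage → 10:10 UTC.
Add 8 hours and 36 minutes leg 4 → 18:46 UTC.
Osaka is UTC+9:00, so local arrival = 18:46 + 9:00 = 03:46 on Dec 17.

03:46 on December 17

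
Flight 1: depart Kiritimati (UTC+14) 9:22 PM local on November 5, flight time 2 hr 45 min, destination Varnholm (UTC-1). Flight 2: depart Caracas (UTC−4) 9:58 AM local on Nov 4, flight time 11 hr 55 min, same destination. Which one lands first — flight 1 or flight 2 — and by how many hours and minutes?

Flight 1 in UTC: 9:22 PM − 14:00 = 7:22 AM on Nov 5.
+2 hours and 45 minutes → arrive 10:07 AM UTC on Nov 5.
Flight 2 in UTC: 9:58 AM + 4:00 = 1:58 PM on Nov 4.
+11 hours 55 minutes → arrive 1:53 AM UTC on Nov 5.
Flight 2 lands earlier by 8 hours 14 minutes.

the second, by 8 hours 14 minutes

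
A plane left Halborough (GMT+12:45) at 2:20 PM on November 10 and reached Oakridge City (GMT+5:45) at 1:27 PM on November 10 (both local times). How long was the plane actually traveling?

Departure in UTC: 2:20 PM − 12:45 = 1:35 AM on Nov 10.
Arrival in UTC: 1:27 PM − 5:45 = 7:42 AM on Nov 10.
Elapsed = 7:42 AM − 1:35 AM = 6 hours 7 minutes.

6 hours 7 minutes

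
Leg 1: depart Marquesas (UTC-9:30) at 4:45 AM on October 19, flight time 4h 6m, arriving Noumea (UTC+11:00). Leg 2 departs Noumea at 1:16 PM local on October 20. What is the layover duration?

7 hours 55 minutes

Convert departure to UTC: 4:45 AM + 9:30 = 2:15 PM UTC on Oct 19.
Add 4 hours and 6 minutes flight time → 6:21 PM UTC.
Noumea is UTC+11:00, so local arrival = 6:21 PM + 11:00 = 5:21 AM on Oct 20.
Layover = 1:16 PM − 5:21 AM = 7 hours 55 minutes.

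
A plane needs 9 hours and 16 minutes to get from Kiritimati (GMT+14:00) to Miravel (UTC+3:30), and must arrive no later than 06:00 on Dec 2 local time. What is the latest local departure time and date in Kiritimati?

07:14 on December 2

Target arrival in UTC: 06:00 − 3:30 = 02:30 on Dec 2.
Subtract 9 hours 16 minutes → departure 17:14 UTC on Dec 1.
Kiritimati is UTC+14:00: 17:14 + 14:00 = 07:14 on Dec 2.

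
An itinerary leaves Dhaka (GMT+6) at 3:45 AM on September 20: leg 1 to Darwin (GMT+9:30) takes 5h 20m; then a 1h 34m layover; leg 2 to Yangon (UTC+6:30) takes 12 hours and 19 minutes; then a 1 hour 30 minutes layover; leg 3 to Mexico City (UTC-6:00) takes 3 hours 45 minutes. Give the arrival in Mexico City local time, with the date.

4:13 PM on September 20

Convert departure to UTC: 3:45 AM − 6:00 = 9:45 PM UTC on Sep 19.
Add 5 hours and 20 minutes leg 1 → 3:05 AM UTC (Sep 20).
Add 1 hour 34 minutes layover in Darwin → 4:39 AM UTC.
Add 12 hours and 19 minutes leg 2 → 4:58 PM UTC.
Add 1 hour 30 minutes layover in Yangon → 6:28 PM UTC.
Add 3 hours 45 minutes leg 3 → 10:13 PM UTC.
Mexico City is UTC−6:00, so local arrival = 10:13 PM − 6:00 = 4:13 PM on Sep 20.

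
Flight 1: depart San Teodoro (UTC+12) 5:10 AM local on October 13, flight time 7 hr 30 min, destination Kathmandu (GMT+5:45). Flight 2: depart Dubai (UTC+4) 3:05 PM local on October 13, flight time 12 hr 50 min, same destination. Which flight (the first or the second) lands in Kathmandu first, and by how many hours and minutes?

Flight 1 in UTC: 5:10 AM − 12:00 = 5:10 PM on Oct 12.
+7 hours 30 minutes → arrive 12:40 AM UTC on Oct 13.
Flight 2 in UTC: 3:05 PM − 4:00 = 11:05 AM on Oct 13.
+12 hours 50 minutes → arrive 11:55 PM UTC on Oct 13.
Flight 1 lands earlier by 23 hours 15 minutes.

the first, by 23 hours 15 minutes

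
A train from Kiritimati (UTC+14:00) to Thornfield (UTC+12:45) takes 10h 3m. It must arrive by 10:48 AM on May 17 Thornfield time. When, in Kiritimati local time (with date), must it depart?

Target arrival in UTC: 10:48 AM − 12:45 = 10:03 PM on May 16.
Subtract 10 hours and 3 minutes → departure 12:00 PM UTC on May 16.
Kiritimati is UTC+14:00: 12:00 PM + 14:00 = 2:00 AM on May 17.

2:00 AM on May 17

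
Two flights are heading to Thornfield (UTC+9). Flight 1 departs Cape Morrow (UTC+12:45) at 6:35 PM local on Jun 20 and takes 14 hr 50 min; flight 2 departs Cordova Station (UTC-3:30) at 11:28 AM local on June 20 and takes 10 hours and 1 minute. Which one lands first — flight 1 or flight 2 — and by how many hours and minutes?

the first, by 4 hours 19 minutes

Flight 1 in UTC: 6:35 PM − 12:45 = 5:50 AM on Jun 20.
+14 hours 50 minutes → arrive 8:40 PM UTC on Jun 20.
Flight 2 in UTC: 11:28 AM + 3:30 = 2:58 PM on Jun 20.
+10 hours and 1 minute → arrive 12:59 AM UTC on Jun 21.
Flight 1 lands earlier by 4 hours 19 minutes.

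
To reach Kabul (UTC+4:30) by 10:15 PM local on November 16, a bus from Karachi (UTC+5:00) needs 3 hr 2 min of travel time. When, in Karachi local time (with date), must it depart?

7:43 PM on November 16

Target arrival in UTC: 10:15 PM − 4:30 = 5:45 PM on Nov 16.
Subtract 3 hours and 2 minutes → departure 2:43 PM UTC on Nov 16.
Karachi is UTC+5:00: 2:43 PM + 5:00 = 7:43 PM on Nov 16.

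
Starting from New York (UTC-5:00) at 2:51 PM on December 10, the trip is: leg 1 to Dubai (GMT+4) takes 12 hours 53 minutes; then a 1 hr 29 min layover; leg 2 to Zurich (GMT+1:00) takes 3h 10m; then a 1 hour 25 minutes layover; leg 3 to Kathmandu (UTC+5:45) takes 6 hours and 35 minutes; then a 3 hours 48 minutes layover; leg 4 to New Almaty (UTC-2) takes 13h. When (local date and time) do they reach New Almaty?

12:11 PM on December 12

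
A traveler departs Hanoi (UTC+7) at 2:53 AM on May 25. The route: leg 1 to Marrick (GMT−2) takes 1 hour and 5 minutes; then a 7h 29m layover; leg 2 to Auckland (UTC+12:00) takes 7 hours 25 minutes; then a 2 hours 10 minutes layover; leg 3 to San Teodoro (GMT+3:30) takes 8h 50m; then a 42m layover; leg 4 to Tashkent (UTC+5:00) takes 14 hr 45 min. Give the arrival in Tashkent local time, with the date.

7:19 PM on May 26

Convert departure to UTC: 2:53 AM − 7:00 = 7:53 PM UTC on May 24.
Add 1 hour and 5 minutes leg 1 → 8:58 PM UTC.
Add 7 hours 29 minutes layover in Marrick → 4:27 AM UTC (May 25).
Add 7 hours and 25 minutes leg 2 → 11:52 AM UTC.
Add 2 hours and 10 minutes layover in Auckland → 2:02 PM UTC.
Add 8 hours 50 minutes leg 3 → 10:52 PM UTC.
Add 42 minutes layover in San Teodoro → 11:34 PM UTC.
Add 14 hours and 45 minutes leg 4 → 2:19 PM UTC (May 26).
Tashkent is UTC+5:00, so local arrival = 2:19 PM + 5:00 = 7:19 PM on May 26.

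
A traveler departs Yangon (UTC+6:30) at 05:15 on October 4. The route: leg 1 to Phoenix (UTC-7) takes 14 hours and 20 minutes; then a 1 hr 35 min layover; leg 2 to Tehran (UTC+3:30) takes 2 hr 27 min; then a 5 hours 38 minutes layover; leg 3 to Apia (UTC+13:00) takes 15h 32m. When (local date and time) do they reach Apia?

03:17 on Oct 6

Convert departure to UTC: 05:15 − 6:30 = 22:45 UTC on Oct 3.
Add 14 hours and 20 minutes leg 1 → 13:05 UTC (Oct 4).
Add 1 hour and 35 minutes layover in Phoenix → 14:40 UTC.
Add 2 hours 27 minutes leg 2 → 17:07 UTC.
Add 5 hours and 38 minutes layover in Tehran → 22:45 UTC.
Add 15 hours 32 minutes leg 3 → 14:17 UTC (Oct 5).
Apia is UTC+13:00, so local arrival = 14:17 + 13:00 = 03:17 on Oct 6.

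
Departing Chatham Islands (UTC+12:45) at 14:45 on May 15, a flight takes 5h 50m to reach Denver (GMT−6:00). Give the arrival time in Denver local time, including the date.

01:50 on May 15

Convert departure to UTC: 14:45 − 12:45 = 02:00 UTC on May 15.
Add 5 hours 50 minutes travel time → 07:50 UTC.
Denver is UTC−6:00, so local arrival = 07:50 − 6:00 = 01:50 on May 15.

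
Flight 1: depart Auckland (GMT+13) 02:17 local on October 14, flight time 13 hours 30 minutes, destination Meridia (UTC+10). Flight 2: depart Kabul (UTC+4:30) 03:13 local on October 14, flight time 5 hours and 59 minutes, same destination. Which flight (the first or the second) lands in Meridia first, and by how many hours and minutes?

Flight 1 in UTC: 02:17 − 13:00 = 13:17 on Oct 13.
+13 hours 30 minutes → arrive 02:47 UTC on Oct 14.
Flight 2 in UTC: 03:13 − 4:30 = 22:43 on Oct 13.
+5 hours 59 minutes → arrive 04:42 UTC on Oct 14.
Flight 1 lands earlier by 1 hour 55 minutes.

the first, by 1 hour 55 minutes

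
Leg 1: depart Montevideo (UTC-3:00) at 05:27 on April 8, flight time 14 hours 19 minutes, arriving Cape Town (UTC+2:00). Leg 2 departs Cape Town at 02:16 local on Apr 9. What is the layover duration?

1 hour 30 minutes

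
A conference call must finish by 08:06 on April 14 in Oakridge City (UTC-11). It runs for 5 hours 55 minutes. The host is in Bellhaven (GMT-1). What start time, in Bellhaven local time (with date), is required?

12:11 on April 14

Target end time in UTC: 08:06 + 11:00 = 19:06 on Apr 14.
Subtract 5 hours and 55 minutes → start 13:11 UTC on Apr 14.
Bellhaven is UTC−1:00: 13:11 − 1:00 = 12:11 on Apr 14.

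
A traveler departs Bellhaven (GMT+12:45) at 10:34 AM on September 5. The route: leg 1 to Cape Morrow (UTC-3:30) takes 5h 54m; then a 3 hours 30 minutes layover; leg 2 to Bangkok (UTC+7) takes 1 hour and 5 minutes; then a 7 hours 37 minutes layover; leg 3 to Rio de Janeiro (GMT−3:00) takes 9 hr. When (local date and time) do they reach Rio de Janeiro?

9:55 PM on Sep 5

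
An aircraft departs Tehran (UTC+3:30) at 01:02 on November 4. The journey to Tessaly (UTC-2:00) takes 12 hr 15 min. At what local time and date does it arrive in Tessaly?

07:47 on Nov 4

Convert departure to UTC: 01:02 − 3:30 = 21:32 UTC on Nov 3.
Add 12 hours and 15 minutes travel time → 09:47 UTC (Nov 4).
Tessaly is UTC−2:00, so local arrival = 09:47 − 2:00 = 07:47 on Nov 4.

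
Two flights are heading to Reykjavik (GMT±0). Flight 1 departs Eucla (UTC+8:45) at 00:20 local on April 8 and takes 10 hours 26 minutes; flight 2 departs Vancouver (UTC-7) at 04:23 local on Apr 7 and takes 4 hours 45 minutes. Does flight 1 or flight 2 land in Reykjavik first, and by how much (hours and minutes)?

the second, by 9 hours 53 minutes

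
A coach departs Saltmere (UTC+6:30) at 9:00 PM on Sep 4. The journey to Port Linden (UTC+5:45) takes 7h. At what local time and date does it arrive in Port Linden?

3:15 AM on September 5

Convert departure to UTC: 9:00 PM − 6:30 = 2:30 PM UTC on Sep 4.
Add 7 hours travel time → 9:30 PM UTC.
Port Linden is UTC+5:45, so local arrival = 9:30 PM + 5:45 = 3:15 AM on Sep 5.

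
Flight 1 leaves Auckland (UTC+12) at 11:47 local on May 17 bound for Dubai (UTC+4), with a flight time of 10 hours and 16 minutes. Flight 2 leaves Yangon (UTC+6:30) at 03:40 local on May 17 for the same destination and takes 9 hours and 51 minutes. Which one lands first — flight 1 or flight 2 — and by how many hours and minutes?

the second, by 3 hours 2 minutes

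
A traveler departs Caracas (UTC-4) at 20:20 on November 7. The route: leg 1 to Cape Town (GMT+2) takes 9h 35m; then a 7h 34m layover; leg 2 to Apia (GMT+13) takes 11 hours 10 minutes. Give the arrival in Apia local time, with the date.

17:39 on November 9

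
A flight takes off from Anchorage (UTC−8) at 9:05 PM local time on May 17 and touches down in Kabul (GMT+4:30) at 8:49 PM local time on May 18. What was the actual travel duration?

11 hours 14 minutes

Kabul is 12:30 ahead of Anchorage.
Clock-face elapsed time (ignoring zones) is 23 hours 44 minutes.
Actual elapsed = 23 hours 44 minutes − 12:30 = 11 hours 14 minutes.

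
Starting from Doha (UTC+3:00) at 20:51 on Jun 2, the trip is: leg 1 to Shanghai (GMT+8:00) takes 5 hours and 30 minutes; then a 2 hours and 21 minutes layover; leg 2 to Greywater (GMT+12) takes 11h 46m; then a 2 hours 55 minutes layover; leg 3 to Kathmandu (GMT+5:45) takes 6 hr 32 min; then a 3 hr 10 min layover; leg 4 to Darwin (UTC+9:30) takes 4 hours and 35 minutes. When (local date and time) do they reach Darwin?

16:10 on Jun 4

Convert departure to UTC: 20:51 − 3:00 = 17:51 UTC on Jun 2.
Add 5 hours and 30 minutes leg 1 → 23:21 UTC.
Add 2 hours 21 minutes layover in Shanghai → 01:42 UTC (Jun 3).
Add 11 hours 46 minutes leg 2 → 13:28 UTC.
Add 2 hours and 55 minutes layover in Greywater → 16:23 UTC.
Add 6 hours and 32 minutes leg 3 → 22:55 UTC.
Add 3 hours 10 minutes layover in Kathmandu → 02:05 UTC (Jun 4).
Add 4 hours and 35 minutes leg 4 → 06:40 UTC.
Darwin is UTC+9:30, so local arrival = 06:40 + 9:30 = 16:10 on Jun 4.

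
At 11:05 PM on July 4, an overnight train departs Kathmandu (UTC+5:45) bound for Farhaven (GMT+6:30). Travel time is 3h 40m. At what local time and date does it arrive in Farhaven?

Convert departure to UTC: 11:05 PM − 5:45 = 5:20 PM UTC on Jul 4.
Add 3 hours and 40 minutes travel time → 9:00 PM UTC.
Farhaven is UTC+6:30, so local arrival = 9:00 PM + 6:30 = 3:30 AM on Jul 5.

3:30 AM on July 5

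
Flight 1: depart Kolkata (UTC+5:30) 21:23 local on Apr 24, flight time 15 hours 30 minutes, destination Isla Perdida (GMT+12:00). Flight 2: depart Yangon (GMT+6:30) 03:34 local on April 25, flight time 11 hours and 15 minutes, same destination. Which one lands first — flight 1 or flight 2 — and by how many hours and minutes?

the first, by 56 minutes

Flight 1 in UTC: 21:23 − 5:30 = 15:53 on Apr 24.
+15 hours and 30 minutes → arrive 07:23 UTC on Apr 25.
Flight 2 in UTC: 03:34 − 6:30 = 21:04 on Apr 24.
+11 hours and 15 minutes → arrive 08:19 UTC on Apr 25.
Flight 1 lands earlier by 56 minutes.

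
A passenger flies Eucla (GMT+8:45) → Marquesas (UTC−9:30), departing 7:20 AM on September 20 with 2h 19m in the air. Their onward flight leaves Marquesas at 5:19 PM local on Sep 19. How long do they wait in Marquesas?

Convert departure to UTC: 7:20 AM − 8:45 = 10:35 PM UTC on Sep 19.
Add 2 hours 19 minutes flight time → 12:54 AM UTC (Sep 20).
Marquesas is UTC−9:30, so local arrival = 12:54 AM − 9:30 = 3:24 PM on Sep 19.
Layover = 5:19 PM − 3:24 PM = 1 hour 55 minutes.

1 hour 55 minutes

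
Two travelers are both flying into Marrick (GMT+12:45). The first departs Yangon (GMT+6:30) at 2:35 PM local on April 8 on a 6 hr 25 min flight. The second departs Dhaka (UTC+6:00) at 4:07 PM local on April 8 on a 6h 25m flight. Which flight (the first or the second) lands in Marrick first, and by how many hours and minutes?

Flight 1 in UTC: 2:35 PM − 6:30 = 8:05 AM on Apr 8.
+6 hours and 25 minutes → arrive 2:30 PM UTC on Apr 8.
Flight 2 in UTC: 4:07 PM − 6:00 = 10:07 AM on Apr 8.
+6 hours 25 minutes → arrive 4:32 PM UTC on Apr 8.
Flight 1 lands earlier by 2 hours 2 minutes.

the first, by 2 hours 2 minutes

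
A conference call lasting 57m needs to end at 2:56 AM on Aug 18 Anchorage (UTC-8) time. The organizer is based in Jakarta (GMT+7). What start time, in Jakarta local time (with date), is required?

4:59 PM on August 18

Target end time in UTC: 2:56 AM + 8:00 = 10:56 AM on Aug 18.
Subtract 57 minutes → start 9:59 AM UTC on Aug 18.
Jakarta is UTC+7:00: 9:59 AM + 7:00 = 4:59 PM on Aug 18.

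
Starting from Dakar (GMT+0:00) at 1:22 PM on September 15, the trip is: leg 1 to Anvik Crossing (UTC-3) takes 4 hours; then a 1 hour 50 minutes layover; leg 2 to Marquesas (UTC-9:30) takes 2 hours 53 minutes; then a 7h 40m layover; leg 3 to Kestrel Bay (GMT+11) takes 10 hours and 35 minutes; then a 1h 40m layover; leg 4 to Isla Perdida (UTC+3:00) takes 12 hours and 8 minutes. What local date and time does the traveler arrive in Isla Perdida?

9:08 AM on September 17

Dakar is at UTC+0, so departure is already 1:22 PM UTC on Sep 15.
Add 4 hours leg 1 → 5:22 PM UTC.
Add 1 hour 50 minutes layover in Anvik Crossing → 7:12 PM UTC.
Add 2 hours 53 minutes leg 2 → 10:05 PM UTC.
Add 7 hours 40 minutes layover in Marquesas → 5:45 AM UTC (Sep 16).
Add 10 hours 35 minutes leg 3 → 4:20 PM UTC.
Add 1 hour and 40 minutes layover in Kestrel Bay → 6:00 PM UTC.
Add 12 hours and 8 minutes leg 4 → 6:08 AM UTC (Sep 17).
Isla Perdida is UTC+3:00, so local arrival = 6:08 AM + 3:00 = 9:08 AM on Sep 17.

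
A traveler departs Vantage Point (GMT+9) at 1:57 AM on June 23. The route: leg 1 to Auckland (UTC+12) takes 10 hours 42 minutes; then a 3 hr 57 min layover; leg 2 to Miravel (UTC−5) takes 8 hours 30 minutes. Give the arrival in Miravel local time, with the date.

Convert departure to UTC: 1:57 AM − 9:00 = 4:57 PM UTC on Jun 22.
Add 10 hours 42 minutes leg 1 → 3:39 AM UTC (Jun 23).
Add 3 hours 57 minutes layover in Auckland → 7:36 AM UTC.
Add 8 hours and 30 minutes leg 2 → 4:06 PM UTC.
Miravel is UTC−5:00, so local arrival = 4:06 PM − 5:00 = 11:06 AM on Jun 23.

11:06 AM on June 23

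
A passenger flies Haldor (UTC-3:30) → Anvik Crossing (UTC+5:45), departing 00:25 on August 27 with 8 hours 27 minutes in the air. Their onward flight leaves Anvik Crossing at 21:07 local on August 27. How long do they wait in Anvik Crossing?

Convert departure to UTC: 00:25 + 3:30 = 03:55 UTC on Aug 27.
Add 8 hours and 27 minutes flight time → 12:22 UTC.
Anvik Crossing is UTC+5:45, so local arrival = 12:22 + 5:45 = 18:07 on Aug 27.
Layover = 21:07 − 18:07 = 3 hours.

3 hours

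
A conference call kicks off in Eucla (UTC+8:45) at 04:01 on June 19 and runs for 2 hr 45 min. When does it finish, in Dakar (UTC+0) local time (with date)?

22:01 on June 18

Dakar is 8:45 behind Eucla.
After 2 hours 45 minutes it is 06:46 in Eucla.
Shift by the zone difference: 06:46 − 8:45 = 22:01 on Jun 18 in Dakar.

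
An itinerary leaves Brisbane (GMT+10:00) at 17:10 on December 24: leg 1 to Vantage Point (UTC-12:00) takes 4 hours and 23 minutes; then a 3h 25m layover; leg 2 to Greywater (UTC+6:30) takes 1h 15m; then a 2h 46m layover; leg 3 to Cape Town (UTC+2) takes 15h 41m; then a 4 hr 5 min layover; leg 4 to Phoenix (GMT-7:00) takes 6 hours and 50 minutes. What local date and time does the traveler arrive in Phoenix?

14:35 on December 25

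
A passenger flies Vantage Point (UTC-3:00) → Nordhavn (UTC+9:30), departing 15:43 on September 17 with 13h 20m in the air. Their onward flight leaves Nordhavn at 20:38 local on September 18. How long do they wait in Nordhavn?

3 hours 5 minutes

Convert departure to UTC: 15:43 + 3:00 = 18:43 UTC on Sep 17.
Add 13 hours and 20 minutes flight time → 08:03 UTC (Sep 18).
Nordhavn is UTC+9:30, so local arrival = 08:03 + 9:30 = 17:33 on Sep 18.
Layover = 20:38 − 17:33 = 3 hours 5 minutes.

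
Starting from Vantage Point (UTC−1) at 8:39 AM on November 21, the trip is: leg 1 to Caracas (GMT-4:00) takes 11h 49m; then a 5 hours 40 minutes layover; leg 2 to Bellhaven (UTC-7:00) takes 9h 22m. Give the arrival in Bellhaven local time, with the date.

Convert departure to UTC: 8:39 AM + 1:00 = 9:39 AM UTC on Nov 21.
Add 11 hours and 49 minutes leg 1 → 9:28 PM UTC.
Add 5 hours and 40 minutes layover in Caracas → 3:08 AM UTC (Nov 22).
Add 9 hours and 22 minutes leg 2 → 12:30 PM UTC.
Bellhaven is UTC−7:00, so local arrival = 12:30 PM − 7:00 = 5:30 AM on Nov 22.

5:30 AM on Nov 22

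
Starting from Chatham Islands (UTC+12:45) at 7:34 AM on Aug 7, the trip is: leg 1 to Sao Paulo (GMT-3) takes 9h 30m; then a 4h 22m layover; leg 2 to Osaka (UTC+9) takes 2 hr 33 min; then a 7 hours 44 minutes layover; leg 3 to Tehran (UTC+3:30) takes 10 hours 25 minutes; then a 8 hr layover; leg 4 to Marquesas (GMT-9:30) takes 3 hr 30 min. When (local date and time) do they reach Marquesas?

Convert departure to UTC: 7:34 AM − 12:45 = 6:49 PM UTC on Aug 6.
Add 9 hours and 30 minutes leg 1 → 4:19 AM UTC (Aug 7).
Add 4 hours 22 minutes layover in Sao Paulo → 8:41 AM UTC.
Add 2 hours and 33 minutes leg 2 → 11:14 AM UTC.
Add 7 hours and 44 minutes layover in Osaka → 6:58 PM UTC.
Add 10 hours 25 minutes leg 3 → 5:23 AM UTC (Aug 8).
Add 8 hours layover in Tehran → 1:23 PM UTC.
Add 3 hours and 30 minutes leg 4 → 4:53 PM UTC.
Marquesas is UTC−9:30, so local arrival = 4:53 PM − 9:30 = 7:23 AM on Aug 8.

7:23 AM on August 8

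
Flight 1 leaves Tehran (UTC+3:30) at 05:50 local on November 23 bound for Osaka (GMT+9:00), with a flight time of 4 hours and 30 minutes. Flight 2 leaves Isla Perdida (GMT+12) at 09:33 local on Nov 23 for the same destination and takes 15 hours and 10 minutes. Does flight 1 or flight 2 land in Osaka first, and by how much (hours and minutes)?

the first, by 5 hours 53 minutes

Flight 1 in UTC: 05:50 − 3:30 = 02:20 on Nov 23.
+4 hours 30 minutes → arrive 06:50 UTC on Nov 23.
Flight 2 in UTC: 09:33 − 12:00 = 21:33 on Nov 22.
+15 hours and 10 minutes → arrive 12:43 UTC on Nov 23.
Flight 1 lands earlier by 5 hours 53 minutes.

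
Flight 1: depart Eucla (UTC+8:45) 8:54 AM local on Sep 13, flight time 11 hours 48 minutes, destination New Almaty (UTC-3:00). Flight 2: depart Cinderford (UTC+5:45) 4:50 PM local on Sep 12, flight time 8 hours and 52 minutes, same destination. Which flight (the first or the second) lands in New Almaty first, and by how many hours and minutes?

Flight 1 in UTC: 8:54 AM − 8:45 = 12:09 AM on Sep 13.
+11 hours 48 minutes → arrive 11:57 AM UTC on Sep 13.
Flight 2 in UTC: 4:50 PM − 5:45 = 11:05 AM on Sep 12.
+8 hours 52 minutes → arrive 7:57 PM UTC on Sep 12.
Flight 2 lands earlier by 16 hours.

the second, by 16 hours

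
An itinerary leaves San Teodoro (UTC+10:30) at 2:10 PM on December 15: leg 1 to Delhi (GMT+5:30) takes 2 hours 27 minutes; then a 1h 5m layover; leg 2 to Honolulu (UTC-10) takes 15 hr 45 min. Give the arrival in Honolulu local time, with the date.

12:57 PM on December 15

Convert departure to UTC: 2:10 PM − 10:30 = 3:40 AM UTC on Dec 15.
Add 2 hours 27 minutes leg 1 → 6:07 AM UTC.
Add 1 hour and 5 minutes layover in Delhi → 7:12 AM UTC.
Add 15 hours 45 minutes leg 2 → 10:57 PM UTC.
Honolulu is UTC−10:00, so local arrival = 10:57 PM − 10:00 = 12:57 PM on Dec 15.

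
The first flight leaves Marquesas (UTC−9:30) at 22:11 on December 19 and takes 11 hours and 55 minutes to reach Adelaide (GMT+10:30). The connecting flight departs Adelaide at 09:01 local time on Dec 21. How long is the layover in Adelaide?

Convert departure to UTC: 22:11 + 9:30 = 07:41 UTC on Dec 20.
Add 11 hours and 55 minutes flight time → 19:36 UTC.
Adelaide is UTC+10:30, so local arrival = 19:36 + 10:30 = 06:06 on Dec 21.
Layover = 09:01 − 06:06 = 2 hours 55 minutes.

2 hours 55 minutes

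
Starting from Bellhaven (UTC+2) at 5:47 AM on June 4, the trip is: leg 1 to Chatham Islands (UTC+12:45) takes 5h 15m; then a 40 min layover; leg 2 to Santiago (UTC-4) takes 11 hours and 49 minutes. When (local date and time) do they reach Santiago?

5:31 PM on June 4

Convert departure to UTC: 5:47 AM − 2:00 = 3:47 AM UTC on Jun 4.
Add 5 hours 15 minutes leg 1 → 9:02 AM UTC.
Add 40 minutes layover in Chatham Islands → 9:42 AM UTC.
Add 11 hours and 49 minutes leg 2 → 9:31 PM UTC.
Santiago is UTC−4:00, so local arrival = 9:31 PM − 4:00 = 5:31 PM on Jun 4.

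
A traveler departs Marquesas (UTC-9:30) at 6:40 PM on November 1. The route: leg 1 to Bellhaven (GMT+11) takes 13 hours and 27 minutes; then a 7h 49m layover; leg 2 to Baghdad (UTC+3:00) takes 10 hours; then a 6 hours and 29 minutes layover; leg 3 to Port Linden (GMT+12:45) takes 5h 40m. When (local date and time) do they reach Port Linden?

Convert departure to UTC: 6:40 PM + 9:30 = 4:10 AM UTC on Nov 2.
Add 13 hours 27 minutes leg 1 → 5:37 PM UTC.
Add 7 hours 49 minutes layover in Bellhaven → 1:26 AM UTC (Nov 3).
Add 10 hours leg 2 → 11:26 AM UTC.
Add 6 hours 29 minutes layover in Baghdad → 5:55 PM UTC.
Add 5 hours 40 minutes leg 3 → 11:35 PM UTC.
Port Linden is UTC+12:45, so local arrival = 11:35 PM + 12:45 = 12:20 PM on Nov 4.

12:20 PM on November 4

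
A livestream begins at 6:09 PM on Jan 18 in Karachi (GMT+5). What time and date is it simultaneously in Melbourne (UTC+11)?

12:09 AM on January 19

Melbourne is 6:00 ahead of Karachi.
Shift by the zone difference: 6:09 PM + 6:00 = 12:09 AM on Jan 19 in Melbourne.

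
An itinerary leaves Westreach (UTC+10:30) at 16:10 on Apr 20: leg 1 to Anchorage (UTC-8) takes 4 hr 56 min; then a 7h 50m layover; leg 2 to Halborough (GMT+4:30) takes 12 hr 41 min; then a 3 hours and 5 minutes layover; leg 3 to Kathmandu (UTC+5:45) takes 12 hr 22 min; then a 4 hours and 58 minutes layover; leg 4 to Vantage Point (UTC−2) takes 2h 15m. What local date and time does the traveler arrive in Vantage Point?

Convert departure to UTC: 16:10 − 10:30 = 05:40 UTC on Apr 20.
Add 4 hours and 56 minutes leg 1 → 10:36 UTC.
Add 7 hours 50 minutes layover in Anchorage → 18:26 UTC.
Add 12 hours 41 minutes leg 2 → 07:07 UTC (Apr 21).
Add 3 hours 5 minutes layover in Halborough → 10:12 UTC.
Add 12 hours and 22 minutes leg 3 → 22:34 UTC.
Add 4 hours and 58 minutes layover in Kathmandu → 03:32 UTC (Apr 22).
Add 2 hours 15 minutes leg 4 → 05:47 UTC.
Vantage Point is UTC−2:00, so local arrival = 05:47 − 2:00 = 03:47 on Apr 22.

03:47 on April 22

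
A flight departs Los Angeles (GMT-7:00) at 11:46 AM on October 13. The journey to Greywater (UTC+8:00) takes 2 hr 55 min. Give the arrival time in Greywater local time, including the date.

Greywater is 15:00 ahead of Los Angeles.
After 2 hours and 55 minutes it is 2:41 PM in Los Angeles.
Shift by the zone difference: 2:41 PM + 15:00 = 5:41 AM on Oct 14 in Greywater.

5:41 AM on October 14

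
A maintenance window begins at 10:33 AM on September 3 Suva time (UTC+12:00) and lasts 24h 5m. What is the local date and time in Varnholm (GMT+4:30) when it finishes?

3:08 AM on September 4

Convert start to UTC: 10:33 AM − 12:00 = 10:33 PM UTC on Sep 2.
Add 24 hours 5 minutes duration → 10:38 PM UTC (Sep 3).
Varnholm is UTC+4:30, so local end time = 10:38 PM + 4:30 = 3:08 AM on Sep 4.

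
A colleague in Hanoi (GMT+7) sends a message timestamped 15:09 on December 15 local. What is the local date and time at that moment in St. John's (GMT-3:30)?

In UTC: 15:09 − 7:00 = 08:09 on Dec 15.
St. John's is UTC−3:30: 08:09 − 3:30 = 04:39 on Dec 15.

04:39 on December 15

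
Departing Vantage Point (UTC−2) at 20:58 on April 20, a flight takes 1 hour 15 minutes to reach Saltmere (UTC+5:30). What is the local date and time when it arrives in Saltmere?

05:43 on April 21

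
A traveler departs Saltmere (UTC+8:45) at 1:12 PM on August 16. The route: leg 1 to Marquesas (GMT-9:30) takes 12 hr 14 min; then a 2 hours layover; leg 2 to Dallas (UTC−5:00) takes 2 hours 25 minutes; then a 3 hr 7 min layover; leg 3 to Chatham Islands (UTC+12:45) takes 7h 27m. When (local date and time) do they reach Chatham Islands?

8:25 PM on August 17

Convert departure to UTC: 1:12 PM − 8:45 = 4:27 AM UTC on Aug 16.
Add 12 hours 14 minutes leg 1 → 4:41 PM UTC.
Add 2 hours layover in Marquesas → 6:41 PM UTC.
Add 2 hours 25 minutes leg 2 → 9:06 PM UTC.
Add 3 hours 7 minutes layover in Dallas → 12:13 AM UTC (Aug 17).
Add 7 hours and 27 minutes leg 3 → 7:40 AM UTC.
Chatham Islands is UTC+12:45, so local arrival = 7:40 AM + 12:45 = 8:25 PM on Aug 17.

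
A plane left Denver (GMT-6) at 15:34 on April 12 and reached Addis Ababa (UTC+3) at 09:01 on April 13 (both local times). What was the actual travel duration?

Departure in UTC: 15:34 + 6:00 = 21:34 on Apr 12.
Arrival in UTC: 09:01 − 3:00 = 06:01 on Apr 13.
Elapsed = 06:01 − 21:34 (+1 day) = 8 hours 27 minutes.

8 hours 27 minutes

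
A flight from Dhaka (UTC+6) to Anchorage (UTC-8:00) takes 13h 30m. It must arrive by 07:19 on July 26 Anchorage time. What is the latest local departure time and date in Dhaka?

Target arrival in UTC: 07:19 + 8:00 = 15:19 on Jul 26.
Subtract 13 hours and 30 minutes → departure 01:49 UTC on Jul 26.
Dhaka is UTC+6:00: 01:49 + 6:00 = 07:49 on Jul 26.

07:49 on Jul 26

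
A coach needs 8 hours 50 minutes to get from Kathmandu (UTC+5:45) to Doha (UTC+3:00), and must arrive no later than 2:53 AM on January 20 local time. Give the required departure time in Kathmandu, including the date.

Target arrival in UTC: 2:53 AM − 3:00 = 11:53 PM on Jan 19.
Subtract 8 hours 50 minutes → departure 3:03 PM UTC on Jan 19.
Kathmandu is UTC+5:45: 3:03 PM + 5:45 = 8:48 PM on Jan 19.

8:48 PM on Jan 19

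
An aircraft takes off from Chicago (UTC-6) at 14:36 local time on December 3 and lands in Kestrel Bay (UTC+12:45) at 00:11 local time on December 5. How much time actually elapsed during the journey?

14 hours 50 minutes

Departure in UTC: 14:36 + 6:00 = 20:36 on Dec 3.
Arrival in UTC: 00:11 − 12:45 = 11:26 on Dec 4.
Elapsed = 11:26 − 20:36 (+1 day) = 14 hours 50 minutes.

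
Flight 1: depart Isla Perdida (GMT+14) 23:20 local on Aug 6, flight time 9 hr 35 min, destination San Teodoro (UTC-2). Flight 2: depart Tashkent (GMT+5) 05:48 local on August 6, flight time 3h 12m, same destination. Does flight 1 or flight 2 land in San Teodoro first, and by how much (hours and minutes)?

Flight 1 in UTC: 23:20 − 14:00 = 09:20 on Aug 6.
+9 hours and 35 minutes → arrive 18:55 UTC on Aug 6.
Flight 2 in UTC: 05:48 − 5:00 = 00:48 on Aug 6.
+3 hours and 12 minutes → arrive 04:00 UTC on Aug 6.
Flight 2 lands earlier by 14 hours 55 minutes.

the second, by 14 hours 55 minutes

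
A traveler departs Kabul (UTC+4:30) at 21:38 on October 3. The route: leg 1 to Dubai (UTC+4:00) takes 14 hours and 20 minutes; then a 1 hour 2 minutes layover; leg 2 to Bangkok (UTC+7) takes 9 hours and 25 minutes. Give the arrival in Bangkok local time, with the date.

00:55 on Oct 5

Convert departure to UTC: 21:38 − 4:30 = 17:08 UTC on Oct 3.
Add 14 hours 20 minutes leg 1 → 07:28 UTC (Oct 4).
Add 1 hour and 2 minutes layover in Dubai → 08:30 UTC.
Add 9 hours 25 minutes leg 2 → 17:55 UTC.
Bangkok is UTC+7:00, so local arrival = 17:55 + 7:00 = 00:55 on Oct 5.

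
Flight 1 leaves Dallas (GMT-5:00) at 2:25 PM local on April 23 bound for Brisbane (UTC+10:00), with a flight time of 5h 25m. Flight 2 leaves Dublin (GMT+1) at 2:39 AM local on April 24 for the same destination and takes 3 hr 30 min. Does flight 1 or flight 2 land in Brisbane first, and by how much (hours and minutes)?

Flight 1 in UTC: 2:25 PM + 5:00 = 7:25 PM on Apr 23.
+5 hours and 25 minutes → arrive 12:50 AM UTC on Apr 24.
Flight 2 in UTC: 2:39 AM − 1:00 = 1:39 AM on Apr 24.
+3 hours 30 minutes → arrive 5:09 AM UTC on Apr 24.
Flight 1 lands earlier by 4 hours 19 minutes.

the first, by 4 hours 19 minutes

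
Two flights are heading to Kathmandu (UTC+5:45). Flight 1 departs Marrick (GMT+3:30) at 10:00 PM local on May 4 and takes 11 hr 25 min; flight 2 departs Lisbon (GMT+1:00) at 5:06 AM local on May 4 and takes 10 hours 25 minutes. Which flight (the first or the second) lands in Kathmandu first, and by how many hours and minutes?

the second, by 15 hours 24 minutes

Flight 1 in UTC: 10:00 PM − 3:30 = 6:30 PM on May 4.
+11 hours and 25 minutes → arrive 5:55 AM UTC on May 5.
Flight 2 in UTC: 5:06 AM − 1:00 = 4:06 AM on May 4.
+10 hours and 25 minutes → arrive 2:31 PM UTC on May 4.
Flight 2 lands earlier by 15 hours 24 minutes.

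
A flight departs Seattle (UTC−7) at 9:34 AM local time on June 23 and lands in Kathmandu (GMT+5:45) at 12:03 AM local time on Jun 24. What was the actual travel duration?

Departure in UTC: 9:34 AM + 7:00 = 4:34 PM on Jun 23.
Arrival in UTC: 12:03 AM − 5:45 = 6:18 PM on Jun 23.
Elapsed = 6:18 PM − 4:34 PM = 1 hour 44 minutes.

1 hour 44 minutes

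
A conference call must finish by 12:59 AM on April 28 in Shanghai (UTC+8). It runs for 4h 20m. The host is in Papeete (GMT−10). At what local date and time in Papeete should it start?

2:39 AM on April 27

Target end time in UTC: 12:59 AM − 8:00 = 4:59 PM on Apr 27.
Subtract 4 hours and 20 minutes → start 12:39 PM UTC on Apr 27.
Papeete is UTC−10:00: 12:39 PM − 10:00 = 2:39 AM on Apr 27.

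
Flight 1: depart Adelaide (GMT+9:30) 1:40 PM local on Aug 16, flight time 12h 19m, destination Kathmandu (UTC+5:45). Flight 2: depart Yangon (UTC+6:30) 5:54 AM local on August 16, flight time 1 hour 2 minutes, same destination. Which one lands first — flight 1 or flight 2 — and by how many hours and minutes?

Flight 1 in UTC: 1:40 PM − 9:30 = 4:10 AM on Aug 16.
+12 hours and 19 minutes → arrive 4:29 PM UTC on Aug 16.
Flight 2 in UTC: 5:54 AM − 6:30 = 11:24 PM on Aug 15.
+1 hour and 2 minutes → arrive 12:26 AM UTC on Aug 16.
Flight 2 lands earlier by 16 hours 3 minutes.

the second, by 16 hours 3 minutes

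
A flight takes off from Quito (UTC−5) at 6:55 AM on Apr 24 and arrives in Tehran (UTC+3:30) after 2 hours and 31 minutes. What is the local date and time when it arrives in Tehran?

5:56 PM on April 24

Convert departure to UTC: 6:55 AM + 5:00 = 11:55 AM UTC on Apr 24.
Add 2 hours 31 minutes travel time → 2:26 PM UTC.
Tehran is UTC+3:30, so local arrival = 2:26 PM + 3:30 = 5:56 PM on Apr 24.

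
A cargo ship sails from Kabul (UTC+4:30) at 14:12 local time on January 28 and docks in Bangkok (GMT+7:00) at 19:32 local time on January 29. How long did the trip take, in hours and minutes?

Departure in UTC: 14:12 − 4:30 = 09:42 on Jan 28.
Arrival in UTC: 19:32 − 7:00 = 12:32 on Jan 29.
Elapsed = 12:32 − 09:42 (+1 day) = 26 hours 50 minutes.

26 hours 50 minutes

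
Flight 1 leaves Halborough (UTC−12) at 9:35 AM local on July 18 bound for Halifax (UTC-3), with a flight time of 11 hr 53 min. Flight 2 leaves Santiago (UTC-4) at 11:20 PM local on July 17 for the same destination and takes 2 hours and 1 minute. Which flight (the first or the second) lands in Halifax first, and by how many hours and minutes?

Flight 1 in UTC: 9:35 AM + 12:00 = 9:35 PM on Jul 18.
+11 hours 53 minutes → arrive 9:28 AM UTC on Jul 19.
Flight 2 in UTC: 11:20 PM + 4:00 = 3:20 AM on Jul 18.
+2 hours 1 minute → arrive 5:21 AM UTC on Jul 18.
Flight 2 lands earlier by 28 hours 7 minutes.

the second, by 28 hours 7 minutes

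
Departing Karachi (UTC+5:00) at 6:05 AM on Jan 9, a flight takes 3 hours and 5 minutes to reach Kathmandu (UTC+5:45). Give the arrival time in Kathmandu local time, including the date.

9:55 AM on Jan 9

Convert departure to UTC: 6:05 AM − 5:00 = 1:05 AM UTC on Jan 9.
Add 3 hours and 5 minutes travel time → 4:10 AM UTC.
Kathmandu is UTC+5:45, so local arrival = 4:10 AM + 5:45 = 9:55 AM on Jan 9.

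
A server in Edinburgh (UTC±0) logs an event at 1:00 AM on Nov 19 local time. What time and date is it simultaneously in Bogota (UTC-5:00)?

Bogota is 5:00 behind Edinburgh.
Shift by the zone difference: 1:00 AM − 5:00 = 8:00 PM on Nov 18 in Bogota.

8:00 PM on November 18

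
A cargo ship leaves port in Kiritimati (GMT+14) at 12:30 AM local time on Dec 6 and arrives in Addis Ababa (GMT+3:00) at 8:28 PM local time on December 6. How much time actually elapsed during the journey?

30 hours 58 minutes

Addis Ababa is 11:00 behind Kiritimati.
Clock-face elapsed time (ignoring zones) is 19 hours 58 minutes.
Actual elapsed = 19 hours 58 minutes + 11:00 = 30 hours 58 minutes.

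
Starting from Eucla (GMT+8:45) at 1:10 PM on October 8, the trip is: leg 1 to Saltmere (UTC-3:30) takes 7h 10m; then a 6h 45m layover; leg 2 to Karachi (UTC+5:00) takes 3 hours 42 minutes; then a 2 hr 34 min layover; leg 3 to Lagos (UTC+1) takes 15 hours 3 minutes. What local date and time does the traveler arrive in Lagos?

4:39 PM on October 9

Convert departure to UTC: 1:10 PM − 8:45 = 4:25 AM UTC on Oct 8.
Add 7 hours 10 minutes leg 1 → 11:35 AM UTC.
Add 6 hours 45 minutes layover in Saltmere → 6:20 PM UTC.
Add 3 hours 42 minutes leg 2 → 10:02 PM UTC.
Add 2 hours 34 minutes layover in Karachi → 12:36 AM UTC (Oct 9).
Add 15 hours and 3 minutes leg 3 → 3:39 PM UTC.
Lagos is UTC+1:00, so local arrival = 3:39 PM + 1:00 = 4:39 PM on Oct 9.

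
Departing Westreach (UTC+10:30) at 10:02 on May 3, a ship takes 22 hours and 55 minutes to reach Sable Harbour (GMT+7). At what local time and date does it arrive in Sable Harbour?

05:27 on May 4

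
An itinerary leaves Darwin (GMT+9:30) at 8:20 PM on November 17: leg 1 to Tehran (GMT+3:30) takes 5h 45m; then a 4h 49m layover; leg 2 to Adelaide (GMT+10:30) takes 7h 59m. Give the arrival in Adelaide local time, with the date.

Convert departure to UTC: 8:20 PM − 9:30 = 10:50 AM UTC on Nov 17.
Add 5 hours 45 minutes leg 1 → 4:35 PM UTC.
Add 4 hours 49 minutes layover in Tehran → 9:24 PM UTC.
Add 7 hours and 59 minutes leg 2 → 5:23 AM UTC (Nov 18).
Adelaide is UTC+10:30, so local arrival = 5:23 AM + 10:30 = 3:53 PM on Nov 18.

3:53 PM on November 18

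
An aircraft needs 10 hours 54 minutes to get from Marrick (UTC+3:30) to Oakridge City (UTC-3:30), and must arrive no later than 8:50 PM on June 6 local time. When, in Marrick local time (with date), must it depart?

Target arrival in UTC: 8:50 PM + 3:30 = 12:20 AM on Jun 7.
Subtract 10 hours 54 minutes → departure 1:26 PM UTC on Jun 6.
Marrick is UTC+3:30: 1:26 PM + 3:30 = 4:56 PM on Jun 6.

4:56 PM on June 6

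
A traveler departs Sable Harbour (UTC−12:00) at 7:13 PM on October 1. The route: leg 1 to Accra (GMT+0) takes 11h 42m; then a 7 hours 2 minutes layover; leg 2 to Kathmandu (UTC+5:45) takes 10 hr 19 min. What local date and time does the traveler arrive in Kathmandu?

Convert departure to UTC: 7:13 PM + 12:00 = 7:13 AM UTC on Oct 2.
Add 11 hours 42 minutes leg 1 → 6:55 PM UTC.
Add 7 hours and 2 minutes layover in Accra → 1:57 AM UTC (Oct 3).
Add 10 hours 19 minutes leg 2 → 12:16 PM UTC.
Kathmandu is UTC+5:45, so local arrival = 12:16 PM + 5:45 = 6:01 PM on Oct 3.

6:01 PM on October 3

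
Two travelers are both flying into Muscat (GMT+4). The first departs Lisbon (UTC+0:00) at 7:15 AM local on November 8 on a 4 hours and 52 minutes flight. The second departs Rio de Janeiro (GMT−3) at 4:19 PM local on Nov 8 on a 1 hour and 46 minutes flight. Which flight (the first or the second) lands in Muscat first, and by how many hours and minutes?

the first, by 8 hours 58 minutes

Flight 1 departs at 7:15 AM UTC (Nov 8).
+4 hours and 52 minutes → arrive 12:07 PM UTC on Nov 8.
Flight 2 in UTC: 4:19 PM + 3:00 = 7:19 PM on Nov 8.
+1 hour and 46 minutes → arrive 9:05 PM UTC on Nov 8.
Flight 1 lands earlier by 8 hours 58 minutes.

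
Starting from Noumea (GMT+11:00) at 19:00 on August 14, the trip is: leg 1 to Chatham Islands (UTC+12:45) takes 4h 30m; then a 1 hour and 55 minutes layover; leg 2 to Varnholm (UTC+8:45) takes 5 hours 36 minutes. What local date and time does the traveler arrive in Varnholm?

04:46 on August 15

Convert departure to UTC: 19:00 − 11:00 = 08:00 UTC on Aug 14.
Add 4 hours 30 minutes leg 1 → 12:30 UTC.
Add 1 hour 55 minutes layover in Chatham Islands → 14:25 UTC.
Add 5 hours and 36 minutes leg 2 → 20:01 UTC.
Varnholm is UTC+8:45, so local arrival = 20:01 + 8:45 = 04:46 on Aug 15.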